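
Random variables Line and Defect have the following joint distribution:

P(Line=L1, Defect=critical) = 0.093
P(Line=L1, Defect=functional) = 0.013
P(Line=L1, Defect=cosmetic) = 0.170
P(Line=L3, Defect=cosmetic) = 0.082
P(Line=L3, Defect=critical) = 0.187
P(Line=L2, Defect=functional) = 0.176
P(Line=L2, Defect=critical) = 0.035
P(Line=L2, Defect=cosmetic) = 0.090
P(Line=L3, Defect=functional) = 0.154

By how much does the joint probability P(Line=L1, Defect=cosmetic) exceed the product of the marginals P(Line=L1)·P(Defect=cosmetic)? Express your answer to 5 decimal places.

0.07561

P(Line=L1) = 0.170 + 0.013 + 0.093 = 0.276.
P(Defect=cosmetic) = 0.170 + 0.090 + 0.082 = 0.342.
P(Line=L1, Defect=cosmetic) − P(Line=L1)P(Defect=cosmetic) = 0.170 − 0.276×0.342 = 0.07561.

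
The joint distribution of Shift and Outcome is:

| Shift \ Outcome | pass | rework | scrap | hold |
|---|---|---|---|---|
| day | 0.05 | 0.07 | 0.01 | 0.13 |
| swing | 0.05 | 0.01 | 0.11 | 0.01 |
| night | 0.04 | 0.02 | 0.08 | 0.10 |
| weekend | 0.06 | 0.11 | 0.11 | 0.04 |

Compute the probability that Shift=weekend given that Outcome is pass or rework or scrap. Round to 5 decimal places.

0.38889

P(Outcome=pass) = 0.05 + 0.05 + 0.04 + 0.06 = 0.20.
P(Outcome=rework) = 0.07 + 0.01 + 0.02 + 0.11 = 0.21.
P(Outcome=scrap) = 0.01 + 0.11 + 0.08 + 0.11 = 0.31.
P(Outcome ∈ {pass, rework, scrap}) = 0.20 + 0.21 + 0.31 = 0.72; P(Shift=weekend, Outcome ∈ {pass, rework, scrap}) = 0.06 + 0.11 + 0.11 = 0.28.
P(Shift=weekend | Outcome ∈ {pass, rework, scrap}) = 0.28/0.72 = 0.38889.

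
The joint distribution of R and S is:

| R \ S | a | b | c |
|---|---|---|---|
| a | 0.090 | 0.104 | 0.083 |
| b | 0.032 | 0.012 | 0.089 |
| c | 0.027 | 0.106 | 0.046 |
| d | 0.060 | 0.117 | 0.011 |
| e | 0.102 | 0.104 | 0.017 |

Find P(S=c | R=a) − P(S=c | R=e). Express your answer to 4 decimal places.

P(R=a) = 0.090 + 0.104 + 0.083 = 0.277; P(S=c | R=a) = 0.083/0.277 = 0.29964.
P(R=e) = 0.102 + 0.104 + 0.017 = 0.223; P(S=c | R=e) = 0.017/0.223 = 0.07623.
Difference = 0.2234.

0.2234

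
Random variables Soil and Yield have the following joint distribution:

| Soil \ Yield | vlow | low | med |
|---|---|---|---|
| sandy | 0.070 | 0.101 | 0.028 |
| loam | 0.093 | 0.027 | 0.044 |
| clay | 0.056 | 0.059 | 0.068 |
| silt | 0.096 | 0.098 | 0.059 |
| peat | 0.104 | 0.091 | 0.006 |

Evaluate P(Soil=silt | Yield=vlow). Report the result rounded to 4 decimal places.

P(Yield=vlow) = 0.070 + 0.093 + 0.056 + 0.096 + 0.104 = 0.419.
P(Soil=silt | Yield=vlow) = 0.096/0.419 = 0.2291.

0.2291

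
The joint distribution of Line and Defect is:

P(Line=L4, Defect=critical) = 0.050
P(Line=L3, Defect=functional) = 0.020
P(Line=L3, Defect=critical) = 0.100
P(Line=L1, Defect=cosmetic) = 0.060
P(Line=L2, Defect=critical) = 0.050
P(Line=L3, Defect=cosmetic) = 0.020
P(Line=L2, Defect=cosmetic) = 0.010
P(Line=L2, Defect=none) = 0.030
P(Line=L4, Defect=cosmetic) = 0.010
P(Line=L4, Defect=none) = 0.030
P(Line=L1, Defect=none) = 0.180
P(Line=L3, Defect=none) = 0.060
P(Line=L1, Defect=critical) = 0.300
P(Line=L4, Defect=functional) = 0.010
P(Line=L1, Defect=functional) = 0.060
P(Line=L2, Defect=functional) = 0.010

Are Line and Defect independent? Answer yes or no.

Every cell satisfies P(Line,Defect) = P(Line)·P(Defect). For instance P(Line=L2) = 0.100, P(Defect=cosmetic) = 0.100, and 0.100×0.100 = 0.010 matches the joint entry. So Line and Defect are independent.

yes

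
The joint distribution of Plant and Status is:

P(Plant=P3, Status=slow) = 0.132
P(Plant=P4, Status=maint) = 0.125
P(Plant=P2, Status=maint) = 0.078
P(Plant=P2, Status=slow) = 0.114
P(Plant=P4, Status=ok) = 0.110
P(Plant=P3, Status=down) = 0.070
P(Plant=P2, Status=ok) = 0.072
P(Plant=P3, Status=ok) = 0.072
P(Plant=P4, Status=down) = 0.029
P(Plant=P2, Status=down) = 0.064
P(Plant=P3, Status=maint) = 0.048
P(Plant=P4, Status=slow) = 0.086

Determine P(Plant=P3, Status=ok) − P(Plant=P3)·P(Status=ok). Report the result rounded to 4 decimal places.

-0.0098

P(Plant=P3) = 0.072 + 0.132 + 0.070 + 0.048 = 0.322.
P(Status=ok) = 0.072 + 0.072 + 0.110 = 0.254.
P(Plant=P3, Status=ok) − P(Plant=P3)P(Status=ok) = 0.072 − 0.322×0.254 = -0.0098.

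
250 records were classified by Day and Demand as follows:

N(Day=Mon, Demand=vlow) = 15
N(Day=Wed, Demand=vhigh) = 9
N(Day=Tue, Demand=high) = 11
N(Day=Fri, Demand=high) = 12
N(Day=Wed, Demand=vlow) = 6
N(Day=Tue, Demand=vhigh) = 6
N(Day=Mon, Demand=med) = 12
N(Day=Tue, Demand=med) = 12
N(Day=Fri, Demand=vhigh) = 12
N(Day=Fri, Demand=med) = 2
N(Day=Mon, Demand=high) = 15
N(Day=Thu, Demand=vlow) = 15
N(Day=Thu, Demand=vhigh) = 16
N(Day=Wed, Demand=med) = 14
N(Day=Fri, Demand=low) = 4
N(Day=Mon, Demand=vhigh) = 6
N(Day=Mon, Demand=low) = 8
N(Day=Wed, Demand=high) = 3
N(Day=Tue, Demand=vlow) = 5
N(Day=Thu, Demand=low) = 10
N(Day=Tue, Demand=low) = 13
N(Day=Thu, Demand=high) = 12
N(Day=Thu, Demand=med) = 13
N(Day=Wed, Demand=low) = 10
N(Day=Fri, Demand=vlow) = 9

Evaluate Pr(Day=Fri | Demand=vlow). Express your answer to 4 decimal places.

0.1800

Total with Demand=vlow: 15 + 5 + 6 + 15 + 9 = 50.
P(Day=Fri | Demand=vlow) = 9/50 = 0.1800.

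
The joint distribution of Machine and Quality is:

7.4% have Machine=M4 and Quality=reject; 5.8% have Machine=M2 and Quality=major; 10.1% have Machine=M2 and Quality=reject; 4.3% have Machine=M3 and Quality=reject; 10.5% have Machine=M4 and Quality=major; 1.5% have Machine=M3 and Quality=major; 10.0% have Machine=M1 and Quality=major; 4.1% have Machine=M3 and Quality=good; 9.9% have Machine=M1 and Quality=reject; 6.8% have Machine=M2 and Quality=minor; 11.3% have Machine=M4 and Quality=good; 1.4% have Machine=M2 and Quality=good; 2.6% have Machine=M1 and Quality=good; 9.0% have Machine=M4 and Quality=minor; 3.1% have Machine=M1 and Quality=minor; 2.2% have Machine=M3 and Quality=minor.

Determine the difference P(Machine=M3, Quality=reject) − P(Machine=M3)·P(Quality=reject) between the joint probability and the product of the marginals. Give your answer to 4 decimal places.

P(Machine=M3) = 0.041 + 0.022 + 0.015 + 0.043 = 0.121.
P(Quality=reject) = 0.099 + 0.101 + 0.043 + 0.074 = 0.317.
P(Machine=M3, Quality=reject) − P(Machine=M3)P(Quality=reject) = 0.043 − 0.121×0.317 = 0.0046.

0.0046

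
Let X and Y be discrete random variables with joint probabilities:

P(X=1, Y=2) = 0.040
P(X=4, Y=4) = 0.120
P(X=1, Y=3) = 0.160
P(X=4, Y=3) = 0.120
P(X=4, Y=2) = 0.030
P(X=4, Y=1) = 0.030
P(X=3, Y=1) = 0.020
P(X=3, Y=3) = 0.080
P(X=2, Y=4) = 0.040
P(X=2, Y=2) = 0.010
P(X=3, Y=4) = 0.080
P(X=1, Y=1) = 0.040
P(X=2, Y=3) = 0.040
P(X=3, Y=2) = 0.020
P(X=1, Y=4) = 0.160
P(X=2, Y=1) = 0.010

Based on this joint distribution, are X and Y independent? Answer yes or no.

Every cell satisfies P(X,Y) = P(X)·P(Y). For instance P(X=1) = 0.400, P(Y=2) = 0.100, and 0.400×0.100 = 0.040 matches the joint entry. So X and Y are independent.

yes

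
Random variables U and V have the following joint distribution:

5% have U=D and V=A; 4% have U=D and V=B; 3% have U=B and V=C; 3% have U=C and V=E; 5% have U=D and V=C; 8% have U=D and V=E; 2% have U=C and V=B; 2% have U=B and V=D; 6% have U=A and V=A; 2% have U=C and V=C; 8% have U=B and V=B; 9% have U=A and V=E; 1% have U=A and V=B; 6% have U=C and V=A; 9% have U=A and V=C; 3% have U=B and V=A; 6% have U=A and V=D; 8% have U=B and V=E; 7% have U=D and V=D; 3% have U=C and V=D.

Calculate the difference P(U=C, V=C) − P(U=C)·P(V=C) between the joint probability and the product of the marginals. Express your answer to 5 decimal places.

P(U=C) = 0.06 + 0.02 + 0.02 + 0.03 + 0.03 = 0.16.
P(V=C) = 0.09 + 0.03 + 0.02 + 0.05 = 0.19.
P(U=C, V=C) − P(U=C)P(V=C) = 0.02 − 0.16×0.19 = -0.01040.

-0.01040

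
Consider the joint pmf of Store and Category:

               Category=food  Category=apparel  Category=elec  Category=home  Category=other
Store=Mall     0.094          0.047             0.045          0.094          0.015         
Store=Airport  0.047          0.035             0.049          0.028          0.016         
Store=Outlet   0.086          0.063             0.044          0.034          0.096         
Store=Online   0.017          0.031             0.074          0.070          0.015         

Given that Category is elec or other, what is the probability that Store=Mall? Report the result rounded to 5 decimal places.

P(Category=elec) = 0.045 + 0.049 + 0.044 + 0.074 = 0.212.
P(Category=other) = 0.015 + 0.016 + 0.096 + 0.015 = 0.142.
P(Category ∈ {elec, other}) = 0.212 + 0.142 = 0.354; P(Store=Mall, Category ∈ {elec, other}) = 0.045 + 0.015 = 0.060.
P(Store=Mall | Category ∈ {elec, other}) = 0.060/0.354 = 0.16949.

0.16949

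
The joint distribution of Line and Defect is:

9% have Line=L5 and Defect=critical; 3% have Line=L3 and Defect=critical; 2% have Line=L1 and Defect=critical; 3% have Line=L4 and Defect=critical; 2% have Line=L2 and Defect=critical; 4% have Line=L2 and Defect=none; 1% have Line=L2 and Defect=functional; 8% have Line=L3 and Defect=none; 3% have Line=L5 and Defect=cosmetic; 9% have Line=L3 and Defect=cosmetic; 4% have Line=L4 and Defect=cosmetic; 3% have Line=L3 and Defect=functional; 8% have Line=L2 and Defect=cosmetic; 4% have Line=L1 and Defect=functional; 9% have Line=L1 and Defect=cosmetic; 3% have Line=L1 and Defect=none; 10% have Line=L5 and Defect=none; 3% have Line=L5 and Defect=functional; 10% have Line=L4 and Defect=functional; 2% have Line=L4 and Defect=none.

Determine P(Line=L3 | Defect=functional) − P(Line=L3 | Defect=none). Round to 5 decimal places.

-0.15344

P(Defect=functional) = 0.04 + 0.01 + 0.03 + 0.10 + 0.03 = 0.21; P(Line=L3 | Defect=functional) = 0.03/0.21 = 0.142857.
P(Defect=none) = 0.03 + 0.04 + 0.08 + 0.02 + 0.10 = 0.27; P(Line=L3 | Defect=none) = 0.08/0.27 = 0.296296.
Difference = -0.15344.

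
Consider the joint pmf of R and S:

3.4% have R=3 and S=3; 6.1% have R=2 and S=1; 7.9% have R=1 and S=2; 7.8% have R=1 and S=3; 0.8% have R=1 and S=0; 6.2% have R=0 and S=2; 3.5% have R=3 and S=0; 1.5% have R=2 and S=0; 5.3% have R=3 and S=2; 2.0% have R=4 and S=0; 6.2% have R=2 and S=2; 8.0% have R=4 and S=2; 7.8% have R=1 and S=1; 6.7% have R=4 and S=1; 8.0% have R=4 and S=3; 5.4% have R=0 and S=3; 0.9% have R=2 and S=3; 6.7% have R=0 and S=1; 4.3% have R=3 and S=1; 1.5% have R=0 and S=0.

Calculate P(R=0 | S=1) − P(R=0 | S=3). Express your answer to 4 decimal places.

0.0003

P(S=1) = 0.067 + 0.078 + 0.061 + 0.043 + 0.067 = 0.316; P(R=0 | S=1) = 0.067/0.316 = 0.21203.
P(S=3) = 0.054 + 0.078 + 0.009 + 0.034 + 0.080 = 0.255; P(R=0 | S=3) = 0.054/0.255 = 0.21176.
Difference = 0.0003.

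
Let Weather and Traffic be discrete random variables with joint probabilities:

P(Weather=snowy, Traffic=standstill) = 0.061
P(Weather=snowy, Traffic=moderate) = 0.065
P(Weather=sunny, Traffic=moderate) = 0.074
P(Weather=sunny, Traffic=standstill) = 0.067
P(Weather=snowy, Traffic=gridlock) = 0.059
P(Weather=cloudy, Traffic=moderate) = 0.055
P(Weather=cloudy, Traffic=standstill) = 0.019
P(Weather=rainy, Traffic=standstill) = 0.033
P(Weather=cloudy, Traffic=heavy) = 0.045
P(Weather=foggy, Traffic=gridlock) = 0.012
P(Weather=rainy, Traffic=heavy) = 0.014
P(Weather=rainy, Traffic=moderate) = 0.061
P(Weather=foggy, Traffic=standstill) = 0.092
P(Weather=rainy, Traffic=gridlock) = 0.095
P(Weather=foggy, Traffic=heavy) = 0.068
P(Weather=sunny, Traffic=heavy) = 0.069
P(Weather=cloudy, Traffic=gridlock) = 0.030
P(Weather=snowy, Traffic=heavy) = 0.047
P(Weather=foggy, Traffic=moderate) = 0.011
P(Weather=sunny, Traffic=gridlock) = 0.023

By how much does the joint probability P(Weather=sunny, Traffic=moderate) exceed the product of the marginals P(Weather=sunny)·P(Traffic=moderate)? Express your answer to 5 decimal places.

0.01202

P(Weather=sunny) = 0.074 + 0.069 + 0.023 + 0.067 = 0.233.
P(Traffic=moderate) = 0.074 + 0.055 + 0.061 + 0.065 + 0.011 = 0.266.
P(Weather=sunny, Traffic=moderate) − P(Weather=sunny)P(Traffic=moderate) = 0.074 − 0.233×0.266 = 0.01202.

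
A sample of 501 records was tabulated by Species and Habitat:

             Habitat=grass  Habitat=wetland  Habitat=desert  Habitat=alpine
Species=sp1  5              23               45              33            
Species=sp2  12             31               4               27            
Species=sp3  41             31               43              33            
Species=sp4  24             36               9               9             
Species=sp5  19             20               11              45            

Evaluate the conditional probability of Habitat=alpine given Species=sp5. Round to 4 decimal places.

Total with Species=sp5: 19 + 20 + 11 + 45 = 95.
P(Habitat=alpine | Species=sp5) = 45/95 = 0.4737.

0.4737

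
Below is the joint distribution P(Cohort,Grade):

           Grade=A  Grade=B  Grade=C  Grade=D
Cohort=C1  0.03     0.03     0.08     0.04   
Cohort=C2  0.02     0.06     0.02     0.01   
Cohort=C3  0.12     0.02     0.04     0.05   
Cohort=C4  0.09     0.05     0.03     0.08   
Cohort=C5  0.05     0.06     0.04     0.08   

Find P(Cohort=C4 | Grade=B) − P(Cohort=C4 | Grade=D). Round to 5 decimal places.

-0.08042

P(Grade=B) = 0.03 + 0.06 + 0.02 + 0.05 + 0.06 = 0.22; P(Cohort=C4 | Grade=B) = 0.05/0.22 = 0.227273.
P(Grade=D) = 0.04 + 0.01 + 0.05 + 0.08 + 0.08 = 0.26; P(Cohort=C4 | Grade=D) = 0.08/0.26 = 0.307692.
Difference = -0.08042.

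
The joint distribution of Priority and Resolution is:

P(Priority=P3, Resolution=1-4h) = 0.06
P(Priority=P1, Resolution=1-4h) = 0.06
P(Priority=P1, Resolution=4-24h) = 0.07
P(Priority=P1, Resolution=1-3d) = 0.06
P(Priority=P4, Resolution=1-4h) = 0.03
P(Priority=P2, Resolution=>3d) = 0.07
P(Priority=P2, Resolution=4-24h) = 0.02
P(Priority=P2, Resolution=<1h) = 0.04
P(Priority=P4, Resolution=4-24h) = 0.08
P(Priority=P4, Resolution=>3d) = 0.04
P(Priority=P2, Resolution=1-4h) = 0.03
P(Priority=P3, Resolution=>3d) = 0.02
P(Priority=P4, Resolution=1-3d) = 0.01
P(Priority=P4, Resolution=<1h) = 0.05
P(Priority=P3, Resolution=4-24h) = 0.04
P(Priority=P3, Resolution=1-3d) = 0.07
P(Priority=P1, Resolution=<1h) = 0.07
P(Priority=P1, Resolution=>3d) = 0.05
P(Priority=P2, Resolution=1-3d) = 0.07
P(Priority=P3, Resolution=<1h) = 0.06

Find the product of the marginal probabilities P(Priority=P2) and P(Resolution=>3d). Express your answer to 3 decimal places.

0.041

P(Priority=P2) = 0.04 + 0.03 + 0.02 + 0.07 + 0.07 = 0.23.
P(Resolution=>3d) = 0.05 + 0.07 + 0.02 + 0.04 = 0.18.
Product: 0.23 × 0.18 = 0.041.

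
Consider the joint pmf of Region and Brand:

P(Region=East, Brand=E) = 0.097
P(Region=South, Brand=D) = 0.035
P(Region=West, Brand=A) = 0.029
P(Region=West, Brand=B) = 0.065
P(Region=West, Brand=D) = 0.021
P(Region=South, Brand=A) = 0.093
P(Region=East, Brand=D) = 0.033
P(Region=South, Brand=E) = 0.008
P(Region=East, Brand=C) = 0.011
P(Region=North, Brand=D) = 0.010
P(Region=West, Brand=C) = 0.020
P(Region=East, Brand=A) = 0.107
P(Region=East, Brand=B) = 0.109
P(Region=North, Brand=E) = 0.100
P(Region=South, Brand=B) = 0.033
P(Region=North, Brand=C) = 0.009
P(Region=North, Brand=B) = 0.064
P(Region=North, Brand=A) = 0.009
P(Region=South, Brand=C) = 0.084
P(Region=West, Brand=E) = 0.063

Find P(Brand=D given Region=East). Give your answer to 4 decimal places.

0.0924

P(Region=East) = 0.107 + 0.109 + 0.011 + 0.033 + 0.097 = 0.357.
P(Brand=D | Region=East) = 0.033/0.357 = 0.0924.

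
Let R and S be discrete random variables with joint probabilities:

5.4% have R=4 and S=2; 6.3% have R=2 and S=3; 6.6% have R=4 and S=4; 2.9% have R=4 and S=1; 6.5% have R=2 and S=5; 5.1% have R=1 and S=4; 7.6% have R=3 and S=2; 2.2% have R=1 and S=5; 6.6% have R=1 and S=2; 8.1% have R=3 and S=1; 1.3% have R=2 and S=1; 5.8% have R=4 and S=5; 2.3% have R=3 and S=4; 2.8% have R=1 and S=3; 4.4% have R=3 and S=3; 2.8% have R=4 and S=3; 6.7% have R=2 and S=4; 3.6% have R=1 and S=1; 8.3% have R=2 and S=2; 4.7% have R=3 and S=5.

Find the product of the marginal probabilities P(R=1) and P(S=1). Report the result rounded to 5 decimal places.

P(R=1) = 0.036 + 0.066 + 0.028 + 0.051 + 0.022 = 0.203.
P(S=1) = 0.036 + 0.013 + 0.081 + 0.029 = 0.159.
Product: 0.203 × 0.159 = 0.03228.

0.03228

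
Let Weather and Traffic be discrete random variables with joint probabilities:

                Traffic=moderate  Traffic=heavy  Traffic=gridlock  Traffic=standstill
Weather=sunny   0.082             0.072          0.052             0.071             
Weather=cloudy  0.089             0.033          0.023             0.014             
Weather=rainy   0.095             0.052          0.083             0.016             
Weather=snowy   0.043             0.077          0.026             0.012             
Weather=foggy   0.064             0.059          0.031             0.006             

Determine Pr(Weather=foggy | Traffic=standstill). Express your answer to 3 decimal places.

P(Traffic=standstill) = 0.071 + 0.014 + 0.016 + 0.012 + 0.006 = 0.119.
P(Weather=foggy | Traffic=standstill) = 0.006/0.119 = 0.050.

0.050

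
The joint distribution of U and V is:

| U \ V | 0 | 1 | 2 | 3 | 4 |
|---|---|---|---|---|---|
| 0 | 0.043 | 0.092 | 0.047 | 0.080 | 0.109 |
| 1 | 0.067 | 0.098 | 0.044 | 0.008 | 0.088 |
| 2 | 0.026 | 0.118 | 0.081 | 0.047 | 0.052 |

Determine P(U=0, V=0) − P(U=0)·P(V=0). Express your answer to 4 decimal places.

-0.0075

P(U=0) = 0.043 + 0.092 + 0.047 + 0.080 + 0.109 = 0.371.
P(V=0) = 0.043 + 0.067 + 0.026 = 0.136.
P(U=0, V=0) − P(U=0)P(V=0) = 0.043 − 0.371×0.136 = -0.0075.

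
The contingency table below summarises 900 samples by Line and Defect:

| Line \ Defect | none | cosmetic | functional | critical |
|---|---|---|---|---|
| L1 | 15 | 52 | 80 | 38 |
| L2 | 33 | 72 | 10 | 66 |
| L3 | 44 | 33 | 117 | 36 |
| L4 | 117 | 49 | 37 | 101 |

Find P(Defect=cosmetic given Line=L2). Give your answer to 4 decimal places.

Total with Line=L2: 33 + 72 + 10 + 66 = 181.
P(Defect=cosmetic | Line=L2) = 72/181 = 0.3978.

0.3978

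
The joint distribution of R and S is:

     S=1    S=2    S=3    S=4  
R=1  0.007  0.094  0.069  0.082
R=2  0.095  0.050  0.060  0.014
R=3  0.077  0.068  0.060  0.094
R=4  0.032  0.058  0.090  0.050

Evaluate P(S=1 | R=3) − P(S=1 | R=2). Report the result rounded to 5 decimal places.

-0.17626

P(R=3) = 0.077 + 0.068 + 0.060 + 0.094 = 0.299; P(S=1 | R=3) = 0.077/0.299 = 0.257525.
P(R=2) = 0.095 + 0.050 + 0.060 + 0.014 = 0.219; P(S=1 | R=2) = 0.095/0.219 = 0.433790.
Difference = -0.17626.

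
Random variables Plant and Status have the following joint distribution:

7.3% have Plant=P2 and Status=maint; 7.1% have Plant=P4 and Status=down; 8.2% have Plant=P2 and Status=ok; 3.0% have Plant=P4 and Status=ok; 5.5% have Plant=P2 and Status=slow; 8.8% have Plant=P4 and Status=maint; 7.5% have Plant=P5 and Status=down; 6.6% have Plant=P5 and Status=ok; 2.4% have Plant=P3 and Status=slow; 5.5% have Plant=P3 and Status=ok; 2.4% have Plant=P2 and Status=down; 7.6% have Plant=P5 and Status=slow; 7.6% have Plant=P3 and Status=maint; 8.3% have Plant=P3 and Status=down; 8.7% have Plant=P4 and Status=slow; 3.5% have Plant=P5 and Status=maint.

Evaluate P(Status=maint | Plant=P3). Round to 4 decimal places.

P(Plant=P3) = 0.055 + 0.024 + 0.083 + 0.076 = 0.238.
P(Status=maint | Plant=P3) = 0.076/0.238 = 0.3193.

0.3193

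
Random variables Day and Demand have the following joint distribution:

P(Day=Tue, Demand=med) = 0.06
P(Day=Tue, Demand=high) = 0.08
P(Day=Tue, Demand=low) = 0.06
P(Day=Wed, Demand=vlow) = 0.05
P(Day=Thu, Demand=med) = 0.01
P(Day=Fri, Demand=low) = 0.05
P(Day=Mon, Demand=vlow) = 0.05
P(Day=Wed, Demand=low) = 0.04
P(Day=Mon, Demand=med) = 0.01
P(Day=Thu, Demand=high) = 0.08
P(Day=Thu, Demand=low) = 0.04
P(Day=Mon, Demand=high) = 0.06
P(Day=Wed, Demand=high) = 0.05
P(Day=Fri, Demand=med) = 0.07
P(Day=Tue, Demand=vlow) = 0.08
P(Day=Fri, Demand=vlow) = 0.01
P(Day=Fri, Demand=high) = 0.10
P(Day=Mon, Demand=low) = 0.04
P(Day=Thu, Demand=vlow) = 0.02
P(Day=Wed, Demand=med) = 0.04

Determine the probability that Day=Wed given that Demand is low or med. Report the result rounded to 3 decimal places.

P(Demand=low) = 0.04 + 0.06 + 0.04 + 0.04 + 0.05 = 0.23.
P(Demand=med) = 0.01 + 0.06 + 0.04 + 0.01 + 0.07 = 0.19.
P(Demand ∈ {low, med}) = 0.23 + 0.19 = 0.42; P(Day=Wed, Demand ∈ {low, med}) = 0.04 + 0.04 = 0.08.
P(Day=Wed | Demand ∈ {low, med}) = 0.08/0.42 = 0.190.

0.190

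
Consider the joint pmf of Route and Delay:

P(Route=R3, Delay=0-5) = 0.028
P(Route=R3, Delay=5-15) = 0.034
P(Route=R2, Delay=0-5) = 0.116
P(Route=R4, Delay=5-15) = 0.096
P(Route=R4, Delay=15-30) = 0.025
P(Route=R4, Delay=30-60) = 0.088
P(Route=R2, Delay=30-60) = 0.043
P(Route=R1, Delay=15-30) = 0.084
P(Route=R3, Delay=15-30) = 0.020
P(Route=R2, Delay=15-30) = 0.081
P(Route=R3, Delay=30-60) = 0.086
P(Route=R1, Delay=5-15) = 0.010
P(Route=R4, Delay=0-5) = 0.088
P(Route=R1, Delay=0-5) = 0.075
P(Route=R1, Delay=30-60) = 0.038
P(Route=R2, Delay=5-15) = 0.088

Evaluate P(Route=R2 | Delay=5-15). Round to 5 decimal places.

P(Delay=5-15) = 0.010 + 0.088 + 0.034 + 0.096 = 0.228.
P(Route=R2 | Delay=5-15) = 0.088/0.228 = 0.38596.

0.38596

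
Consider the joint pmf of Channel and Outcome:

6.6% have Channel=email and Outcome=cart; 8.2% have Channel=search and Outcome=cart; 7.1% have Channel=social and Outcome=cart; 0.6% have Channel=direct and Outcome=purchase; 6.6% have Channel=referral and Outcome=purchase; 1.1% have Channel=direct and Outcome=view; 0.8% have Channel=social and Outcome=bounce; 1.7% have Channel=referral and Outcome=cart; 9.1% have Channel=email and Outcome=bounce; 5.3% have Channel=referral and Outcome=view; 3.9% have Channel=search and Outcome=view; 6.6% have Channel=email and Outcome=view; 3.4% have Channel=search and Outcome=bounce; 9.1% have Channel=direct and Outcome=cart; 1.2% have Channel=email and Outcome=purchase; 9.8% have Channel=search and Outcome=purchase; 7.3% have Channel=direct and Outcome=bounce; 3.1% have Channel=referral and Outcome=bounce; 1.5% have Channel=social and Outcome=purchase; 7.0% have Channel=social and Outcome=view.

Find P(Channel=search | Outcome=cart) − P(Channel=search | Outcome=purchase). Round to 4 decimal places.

P(Outcome=cart) = 0.066 + 0.082 + 0.071 + 0.091 + 0.017 = 0.327; P(Channel=search | Outcome=cart) = 0.082/0.327 = 0.25076.
P(Outcome=purchase) = 0.012 + 0.098 + 0.015 + 0.006 + 0.066 = 0.197; P(Channel=search | Outcome=purchase) = 0.098/0.197 = 0.49746.
Difference = -0.2467.

-0.2467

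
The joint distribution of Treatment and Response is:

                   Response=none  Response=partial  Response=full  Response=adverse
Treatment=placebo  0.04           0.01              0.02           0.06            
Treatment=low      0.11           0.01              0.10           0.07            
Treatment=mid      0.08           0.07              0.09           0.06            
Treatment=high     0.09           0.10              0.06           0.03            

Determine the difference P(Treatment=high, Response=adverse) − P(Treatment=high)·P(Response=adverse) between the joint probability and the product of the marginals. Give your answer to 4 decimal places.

-0.0316

P(Treatment=high) = 0.09 + 0.10 + 0.06 + 0.03 = 0.28.
P(Response=adverse) = 0.06 + 0.07 + 0.06 + 0.03 = 0.22.
P(Treatment=high, Response=adverse) − P(Treatment=high)P(Response=adverse) = 0.03 − 0.28×0.22 = -0.0316.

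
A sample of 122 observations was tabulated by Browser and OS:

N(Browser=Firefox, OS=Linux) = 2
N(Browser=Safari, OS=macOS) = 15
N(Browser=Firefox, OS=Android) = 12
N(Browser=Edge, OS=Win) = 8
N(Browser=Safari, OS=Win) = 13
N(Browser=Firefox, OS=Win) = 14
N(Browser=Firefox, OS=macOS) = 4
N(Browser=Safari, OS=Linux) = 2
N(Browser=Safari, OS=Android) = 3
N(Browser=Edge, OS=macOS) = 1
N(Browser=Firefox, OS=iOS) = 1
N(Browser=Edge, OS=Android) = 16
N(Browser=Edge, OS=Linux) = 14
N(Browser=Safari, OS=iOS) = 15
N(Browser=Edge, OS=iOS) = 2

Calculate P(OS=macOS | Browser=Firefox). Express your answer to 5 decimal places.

0.12121

Total with Browser=Firefox: 14 + 4 + 2 + 1 + 12 = 33.
P(OS=macOS | Browser=Firefox) = 4/33 = 0.12121.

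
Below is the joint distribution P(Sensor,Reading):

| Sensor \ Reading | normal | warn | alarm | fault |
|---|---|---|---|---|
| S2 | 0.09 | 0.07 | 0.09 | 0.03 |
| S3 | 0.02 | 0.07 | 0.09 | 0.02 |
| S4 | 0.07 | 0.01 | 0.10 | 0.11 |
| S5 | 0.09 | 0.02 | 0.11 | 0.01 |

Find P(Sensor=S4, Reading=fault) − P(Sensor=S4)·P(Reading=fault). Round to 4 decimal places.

P(Sensor=S4) = 0.07 + 0.01 + 0.10 + 0.11 = 0.29.
P(Reading=fault) = 0.03 + 0.02 + 0.11 + 0.01 = 0.17.
P(Sensor=S4, Reading=fault) − P(Sensor=S4)P(Reading=fault) = 0.11 − 0.29×0.17 = 0.0607.

0.0607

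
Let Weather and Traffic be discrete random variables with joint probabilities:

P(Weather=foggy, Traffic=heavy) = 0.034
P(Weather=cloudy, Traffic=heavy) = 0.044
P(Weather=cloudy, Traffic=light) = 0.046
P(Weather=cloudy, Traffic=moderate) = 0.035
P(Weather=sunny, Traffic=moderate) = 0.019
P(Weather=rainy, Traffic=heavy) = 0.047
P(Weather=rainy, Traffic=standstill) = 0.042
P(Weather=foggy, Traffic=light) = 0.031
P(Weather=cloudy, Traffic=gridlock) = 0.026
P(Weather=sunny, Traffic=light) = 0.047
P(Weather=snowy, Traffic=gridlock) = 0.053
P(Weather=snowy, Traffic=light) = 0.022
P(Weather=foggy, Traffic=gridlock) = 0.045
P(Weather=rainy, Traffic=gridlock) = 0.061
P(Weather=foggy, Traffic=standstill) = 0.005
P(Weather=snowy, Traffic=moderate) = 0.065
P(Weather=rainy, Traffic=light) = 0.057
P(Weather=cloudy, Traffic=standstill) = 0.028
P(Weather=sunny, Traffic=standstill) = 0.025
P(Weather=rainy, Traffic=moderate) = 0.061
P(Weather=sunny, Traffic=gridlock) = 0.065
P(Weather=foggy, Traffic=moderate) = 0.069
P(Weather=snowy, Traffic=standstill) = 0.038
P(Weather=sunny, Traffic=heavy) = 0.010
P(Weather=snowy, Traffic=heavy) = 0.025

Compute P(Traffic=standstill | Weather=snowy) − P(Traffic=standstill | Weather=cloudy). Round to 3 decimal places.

0.031

P(Weather=snowy) = 0.022 + 0.065 + 0.025 + 0.053 + 0.038 = 0.203; P(Traffic=standstill | Weather=snowy) = 0.038/0.203 = 0.1872.
P(Weather=cloudy) = 0.046 + 0.035 + 0.044 + 0.026 + 0.028 = 0.179; P(Traffic=standstill | Weather=cloudy) = 0.028/0.179 = 0.1564.
Difference = 0.031.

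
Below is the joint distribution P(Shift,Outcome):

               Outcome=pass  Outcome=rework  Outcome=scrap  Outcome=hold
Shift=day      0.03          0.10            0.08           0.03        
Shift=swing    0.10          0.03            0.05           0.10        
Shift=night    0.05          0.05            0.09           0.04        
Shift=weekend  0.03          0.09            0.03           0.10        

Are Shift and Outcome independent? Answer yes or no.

no

P(Shift=swing) = 0.28 and P(Outcome=rework) = 0.27, so their product is 0.0756, but P(Shift=swing, Outcome=rework) = 0.03. Since these differ, Shift and Outcome are not independent.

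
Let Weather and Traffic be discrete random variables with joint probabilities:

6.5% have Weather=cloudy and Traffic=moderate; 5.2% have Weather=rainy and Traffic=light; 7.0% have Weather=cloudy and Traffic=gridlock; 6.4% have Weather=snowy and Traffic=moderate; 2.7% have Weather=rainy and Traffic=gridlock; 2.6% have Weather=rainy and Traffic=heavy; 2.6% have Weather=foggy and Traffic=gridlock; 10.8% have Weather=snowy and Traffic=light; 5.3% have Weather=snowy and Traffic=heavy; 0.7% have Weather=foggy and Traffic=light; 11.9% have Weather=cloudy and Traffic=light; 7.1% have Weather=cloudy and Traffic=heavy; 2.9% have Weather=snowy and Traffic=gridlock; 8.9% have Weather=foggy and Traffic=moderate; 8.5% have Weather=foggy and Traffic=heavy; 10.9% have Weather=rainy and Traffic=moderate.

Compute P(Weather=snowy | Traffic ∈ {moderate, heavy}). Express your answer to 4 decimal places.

P(Traffic=moderate) = 0.065 + 0.109 + 0.064 + 0.089 = 0.327.
P(Traffic=heavy) = 0.071 + 0.026 + 0.053 + 0.085 = 0.235.
P(Traffic ∈ {moderate, heavy}) = 0.327 + 0.235 = 0.562; P(Weather=snowy, Traffic ∈ {moderate, heavy}) = 0.064 + 0.053 = 0.117.
P(Weather=snowy | Traffic ∈ {moderate, heavy}) = 0.117/0.562 = 0.2082.

0.2082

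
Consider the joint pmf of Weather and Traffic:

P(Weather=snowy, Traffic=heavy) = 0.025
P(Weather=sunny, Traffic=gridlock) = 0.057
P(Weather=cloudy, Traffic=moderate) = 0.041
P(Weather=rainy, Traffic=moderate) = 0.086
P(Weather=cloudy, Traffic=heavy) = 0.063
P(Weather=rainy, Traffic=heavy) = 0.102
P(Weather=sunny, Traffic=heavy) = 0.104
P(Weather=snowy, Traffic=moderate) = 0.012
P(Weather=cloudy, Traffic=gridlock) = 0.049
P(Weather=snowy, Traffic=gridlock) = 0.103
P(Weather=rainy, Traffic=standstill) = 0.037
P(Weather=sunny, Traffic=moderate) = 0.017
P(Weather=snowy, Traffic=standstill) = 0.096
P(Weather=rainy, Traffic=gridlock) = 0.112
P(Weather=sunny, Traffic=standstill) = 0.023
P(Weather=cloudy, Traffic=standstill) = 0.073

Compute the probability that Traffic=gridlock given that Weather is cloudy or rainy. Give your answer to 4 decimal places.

0.2860

P(Weather=cloudy) = 0.041 + 0.063 + 0.049 + 0.073 = 0.226.
P(Weather=rainy) = 0.086 + 0.102 + 0.112 + 0.037 = 0.337.
P(Weather ∈ {cloudy, rainy}) = 0.226 + 0.337 = 0.563; P(Traffic=gridlock, Weather ∈ {cloudy, rainy}) = 0.049 + 0.112 = 0.161.
P(Traffic=gridlock | Weather ∈ {cloudy, rainy}) = 0.161/0.563 = 0.2860.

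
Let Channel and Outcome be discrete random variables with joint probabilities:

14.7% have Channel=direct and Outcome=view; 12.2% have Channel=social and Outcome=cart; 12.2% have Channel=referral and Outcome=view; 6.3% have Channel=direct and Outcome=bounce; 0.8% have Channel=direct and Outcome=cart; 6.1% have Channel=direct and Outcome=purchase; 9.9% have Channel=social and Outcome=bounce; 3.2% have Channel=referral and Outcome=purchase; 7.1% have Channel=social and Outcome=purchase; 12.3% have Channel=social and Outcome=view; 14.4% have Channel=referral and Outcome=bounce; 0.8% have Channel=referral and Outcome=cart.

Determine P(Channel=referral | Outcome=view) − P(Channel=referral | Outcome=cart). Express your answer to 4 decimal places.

P(Outcome=view) = 0.123 + 0.147 + 0.122 = 0.392; P(Channel=referral | Outcome=view) = 0.122/0.392 = 0.31122.
P(Outcome=cart) = 0.122 + 0.008 + 0.008 = 0.138; P(Channel=referral | Outcome=cart) = 0.008/0.138 = 0.05797.
Difference = 0.2533.

0.2533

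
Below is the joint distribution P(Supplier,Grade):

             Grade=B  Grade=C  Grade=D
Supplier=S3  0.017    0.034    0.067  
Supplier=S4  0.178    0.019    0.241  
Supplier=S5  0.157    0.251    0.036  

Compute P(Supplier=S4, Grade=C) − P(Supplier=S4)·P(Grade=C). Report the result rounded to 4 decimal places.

-0.1142

P(Supplier=S4) = 0.178 + 0.019 + 0.241 = 0.438.
P(Grade=C) = 0.034 + 0.019 + 0.251 = 0.304.
P(Supplier=S4, Grade=C) − P(Supplier=S4)P(Grade=C) = 0.019 − 0.438×0.304 = -0.1142.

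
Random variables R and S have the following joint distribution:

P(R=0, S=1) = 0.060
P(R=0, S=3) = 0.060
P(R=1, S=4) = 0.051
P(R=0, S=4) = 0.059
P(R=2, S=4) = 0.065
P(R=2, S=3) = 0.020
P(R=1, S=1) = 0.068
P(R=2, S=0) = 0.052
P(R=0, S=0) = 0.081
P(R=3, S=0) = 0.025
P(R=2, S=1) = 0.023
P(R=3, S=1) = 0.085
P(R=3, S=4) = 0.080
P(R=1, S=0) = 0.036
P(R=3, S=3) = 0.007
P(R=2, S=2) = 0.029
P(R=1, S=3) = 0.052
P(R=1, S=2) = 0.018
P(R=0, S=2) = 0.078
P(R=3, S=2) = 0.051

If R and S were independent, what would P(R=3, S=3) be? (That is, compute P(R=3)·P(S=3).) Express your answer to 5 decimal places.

P(R=3) = 0.025 + 0.085 + 0.051 + 0.007 + 0.080 = 0.248.
P(S=3) = 0.060 + 0.052 + 0.020 + 0.007 = 0.139.
Product: 0.248 × 0.139 = 0.03447.

0.03447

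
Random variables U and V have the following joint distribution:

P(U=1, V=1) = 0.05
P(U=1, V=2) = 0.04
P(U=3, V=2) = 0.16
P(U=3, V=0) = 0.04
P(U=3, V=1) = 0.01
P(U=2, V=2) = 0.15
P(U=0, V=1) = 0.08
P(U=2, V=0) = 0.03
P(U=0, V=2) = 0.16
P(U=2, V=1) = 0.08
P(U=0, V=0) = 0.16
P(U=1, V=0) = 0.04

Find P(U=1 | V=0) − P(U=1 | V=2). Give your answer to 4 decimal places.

0.0697

P(V=0) = 0.16 + 0.04 + 0.03 + 0.04 = 0.27; P(U=1 | V=0) = 0.04/0.27 = 0.14815.
P(V=2) = 0.16 + 0.04 + 0.15 + 0.16 = 0.51; P(U=1 | V=2) = 0.04/0.51 = 0.07843.
Difference = 0.0697.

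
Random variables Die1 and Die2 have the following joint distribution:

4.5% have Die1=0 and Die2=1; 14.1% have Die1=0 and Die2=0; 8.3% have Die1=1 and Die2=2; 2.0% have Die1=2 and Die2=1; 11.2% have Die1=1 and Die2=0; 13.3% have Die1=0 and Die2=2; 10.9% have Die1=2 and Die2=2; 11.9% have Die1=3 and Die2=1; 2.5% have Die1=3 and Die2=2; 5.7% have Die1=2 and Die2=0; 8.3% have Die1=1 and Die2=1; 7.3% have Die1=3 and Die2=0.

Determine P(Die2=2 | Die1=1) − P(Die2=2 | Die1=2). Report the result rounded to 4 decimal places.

-0.2875

P(Die1=1) = 0.112 + 0.083 + 0.083 = 0.278; P(Die2=2 | Die1=1) = 0.083/0.278 = 0.29856.
P(Die1=2) = 0.057 + 0.020 + 0.109 = 0.186; P(Die2=2 | Die1=2) = 0.109/0.186 = 0.58602.
Difference = -0.2875.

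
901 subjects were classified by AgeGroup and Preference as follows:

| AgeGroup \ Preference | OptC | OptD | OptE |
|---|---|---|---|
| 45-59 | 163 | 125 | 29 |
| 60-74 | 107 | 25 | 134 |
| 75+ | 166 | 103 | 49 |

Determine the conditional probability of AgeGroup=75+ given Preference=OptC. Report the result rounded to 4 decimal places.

Total with Preference=OptC: 163 + 107 + 166 = 436.
P(AgeGroup=75+ | Preference=OptC) = 166/436 = 0.3807.

0.3807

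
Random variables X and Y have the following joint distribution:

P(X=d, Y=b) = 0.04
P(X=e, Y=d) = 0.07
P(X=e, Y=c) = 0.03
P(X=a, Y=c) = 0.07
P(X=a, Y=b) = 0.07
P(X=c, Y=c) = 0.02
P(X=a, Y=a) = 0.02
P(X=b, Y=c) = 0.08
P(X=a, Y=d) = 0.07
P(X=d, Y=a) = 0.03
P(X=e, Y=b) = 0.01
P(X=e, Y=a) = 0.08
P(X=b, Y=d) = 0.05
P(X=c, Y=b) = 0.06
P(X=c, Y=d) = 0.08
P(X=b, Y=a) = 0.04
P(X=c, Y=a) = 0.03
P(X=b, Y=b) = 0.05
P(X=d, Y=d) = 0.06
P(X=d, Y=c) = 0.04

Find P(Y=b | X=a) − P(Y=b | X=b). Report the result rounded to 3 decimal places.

0.077

P(X=a) = 0.02 + 0.07 + 0.07 + 0.07 = 0.23; P(Y=b | X=a) = 0.07/0.23 = 0.3043.
P(X=b) = 0.04 + 0.05 + 0.08 + 0.05 = 0.22; P(Y=b | X=b) = 0.05/0.22 = 0.2273.
Difference = 0.077.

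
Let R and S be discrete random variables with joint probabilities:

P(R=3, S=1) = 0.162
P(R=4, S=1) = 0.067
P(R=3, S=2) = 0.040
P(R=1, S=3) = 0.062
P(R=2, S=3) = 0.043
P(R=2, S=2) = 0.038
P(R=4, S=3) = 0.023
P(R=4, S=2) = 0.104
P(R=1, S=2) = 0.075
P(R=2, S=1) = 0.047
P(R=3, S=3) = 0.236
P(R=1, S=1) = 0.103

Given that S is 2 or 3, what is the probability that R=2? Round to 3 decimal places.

0.130

P(S=2) = 0.075 + 0.038 + 0.040 + 0.104 = 0.257.
P(S=3) = 0.062 + 0.043 + 0.236 + 0.023 = 0.364.
P(S ∈ {2, 3}) = 0.257 + 0.364 = 0.621; P(R=2, S ∈ {2, 3}) = 0.038 + 0.043 = 0.081.
P(R=2 | S ∈ {2, 3}) = 0.081/0.621 = 0.130.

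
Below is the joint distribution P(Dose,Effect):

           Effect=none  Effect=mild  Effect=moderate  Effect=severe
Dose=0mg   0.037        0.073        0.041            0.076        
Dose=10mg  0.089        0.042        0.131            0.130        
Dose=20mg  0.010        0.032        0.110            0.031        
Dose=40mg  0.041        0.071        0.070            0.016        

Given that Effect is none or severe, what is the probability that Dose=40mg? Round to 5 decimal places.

0.13256

P(Effect=none) = 0.037 + 0.089 + 0.010 + 0.041 = 0.177.
P(Effect=severe) = 0.076 + 0.130 + 0.031 + 0.016 = 0.253.
P(Effect ∈ {none, severe}) = 0.177 + 0.253 = 0.430; P(Dose=40mg, Effect ∈ {none, severe}) = 0.041 + 0.016 = 0.057.
P(Dose=40mg | Effect ∈ {none, severe}) = 0.057/0.430 = 0.13256.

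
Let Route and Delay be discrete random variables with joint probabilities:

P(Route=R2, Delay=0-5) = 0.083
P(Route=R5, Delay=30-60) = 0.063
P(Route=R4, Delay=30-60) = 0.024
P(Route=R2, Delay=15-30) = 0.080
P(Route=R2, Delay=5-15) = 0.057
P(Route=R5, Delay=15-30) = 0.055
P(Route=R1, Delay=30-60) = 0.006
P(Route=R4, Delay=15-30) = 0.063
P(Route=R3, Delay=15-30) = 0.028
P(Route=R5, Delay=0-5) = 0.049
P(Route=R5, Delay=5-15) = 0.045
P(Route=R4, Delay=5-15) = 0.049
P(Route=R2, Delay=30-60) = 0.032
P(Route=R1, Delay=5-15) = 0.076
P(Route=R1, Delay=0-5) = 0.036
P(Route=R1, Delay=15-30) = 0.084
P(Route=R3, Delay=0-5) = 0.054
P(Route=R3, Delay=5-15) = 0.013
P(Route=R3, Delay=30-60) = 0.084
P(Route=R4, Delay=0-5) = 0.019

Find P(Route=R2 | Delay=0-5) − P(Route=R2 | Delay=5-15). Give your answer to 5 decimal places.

P(Delay=0-5) = 0.036 + 0.083 + 0.054 + 0.019 + 0.049 = 0.241; P(Route=R2 | Delay=0-5) = 0.083/0.241 = 0.344398.
P(Delay=5-15) = 0.076 + 0.057 + 0.013 + 0.049 + 0.045 = 0.240; P(Route=R2 | Delay=5-15) = 0.057/0.240 = 0.237500.
Difference = 0.10690.

0.10690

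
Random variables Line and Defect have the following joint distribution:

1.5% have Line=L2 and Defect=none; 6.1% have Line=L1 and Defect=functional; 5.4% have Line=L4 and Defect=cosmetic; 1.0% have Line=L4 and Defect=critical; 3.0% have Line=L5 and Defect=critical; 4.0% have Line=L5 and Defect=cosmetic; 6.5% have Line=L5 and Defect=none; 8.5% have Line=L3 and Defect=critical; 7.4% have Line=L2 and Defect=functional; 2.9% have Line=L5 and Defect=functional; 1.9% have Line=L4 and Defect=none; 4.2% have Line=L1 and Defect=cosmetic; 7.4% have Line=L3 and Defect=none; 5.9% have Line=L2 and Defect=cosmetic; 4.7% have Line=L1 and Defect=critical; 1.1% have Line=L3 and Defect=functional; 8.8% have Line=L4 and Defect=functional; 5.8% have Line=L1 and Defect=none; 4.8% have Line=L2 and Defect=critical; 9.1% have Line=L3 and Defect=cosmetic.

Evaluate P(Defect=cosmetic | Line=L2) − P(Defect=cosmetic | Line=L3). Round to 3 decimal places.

P(Line=L2) = 0.015 + 0.059 + 0.074 + 0.048 = 0.196; P(Defect=cosmetic | Line=L2) = 0.059/0.196 = 0.3010.
P(Line=L3) = 0.074 + 0.091 + 0.011 + 0.085 = 0.261; P(Defect=cosmetic | Line=L3) = 0.091/0.261 = 0.3487.
Difference = -0.048.

-0.048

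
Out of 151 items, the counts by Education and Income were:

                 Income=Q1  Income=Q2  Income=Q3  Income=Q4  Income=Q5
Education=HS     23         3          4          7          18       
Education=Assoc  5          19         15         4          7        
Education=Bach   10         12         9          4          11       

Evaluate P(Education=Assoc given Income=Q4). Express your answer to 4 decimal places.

Total with Income=Q4: 7 + 4 + 4 = 15.
P(Education=Assoc | Income=Q4) = 4/15 = 0.2667.

0.2667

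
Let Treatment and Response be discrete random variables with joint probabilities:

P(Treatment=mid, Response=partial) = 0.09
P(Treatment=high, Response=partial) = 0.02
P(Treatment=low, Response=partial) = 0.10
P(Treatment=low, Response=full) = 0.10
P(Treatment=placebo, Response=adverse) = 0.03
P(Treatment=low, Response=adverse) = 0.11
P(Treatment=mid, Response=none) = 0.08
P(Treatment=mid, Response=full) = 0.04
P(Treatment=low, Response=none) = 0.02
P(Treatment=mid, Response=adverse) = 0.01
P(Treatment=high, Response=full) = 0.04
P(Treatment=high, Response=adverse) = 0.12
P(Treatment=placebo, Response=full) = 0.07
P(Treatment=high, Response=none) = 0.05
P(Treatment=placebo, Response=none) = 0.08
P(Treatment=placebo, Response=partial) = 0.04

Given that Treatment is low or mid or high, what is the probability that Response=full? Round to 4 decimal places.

P(Treatment=low) = 0.02 + 0.10 + 0.10 + 0.11 = 0.33.
P(Treatment=mid) = 0.08 + 0.09 + 0.04 + 0.01 = 0.22.
P(Treatment=high) = 0.05 + 0.02 + 0.04 + 0.12 = 0.23.
P(Treatment ∈ {low, mid, high}) = 0.33 + 0.22 + 0.23 = 0.78; P(Response=full, Treatment ∈ {low, mid, high}) = 0.10 + 0.04 + 0.04 = 0.18.
P(Response=full | Treatment ∈ {low, mid, high}) = 0.18/0.78 = 0.2308.

0.2308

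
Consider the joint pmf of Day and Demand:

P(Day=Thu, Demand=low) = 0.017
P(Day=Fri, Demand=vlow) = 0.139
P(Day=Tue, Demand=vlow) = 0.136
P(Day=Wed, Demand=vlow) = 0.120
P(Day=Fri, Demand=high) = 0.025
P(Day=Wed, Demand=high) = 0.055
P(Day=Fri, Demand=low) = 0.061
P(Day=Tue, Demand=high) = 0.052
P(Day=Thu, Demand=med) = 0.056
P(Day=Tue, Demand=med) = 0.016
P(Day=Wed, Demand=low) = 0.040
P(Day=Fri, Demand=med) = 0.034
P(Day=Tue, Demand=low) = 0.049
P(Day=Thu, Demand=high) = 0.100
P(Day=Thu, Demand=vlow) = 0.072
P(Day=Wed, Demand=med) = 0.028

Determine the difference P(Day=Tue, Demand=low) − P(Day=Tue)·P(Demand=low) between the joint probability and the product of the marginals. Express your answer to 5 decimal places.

0.00675

P(Day=Tue) = 0.136 + 0.049 + 0.016 + 0.052 = 0.253.
P(Demand=low) = 0.049 + 0.040 + 0.017 + 0.061 = 0.167.
P(Day=Tue, Demand=low) − P(Day=Tue)P(Demand=low) = 0.049 − 0.253×0.167 = 0.00675.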